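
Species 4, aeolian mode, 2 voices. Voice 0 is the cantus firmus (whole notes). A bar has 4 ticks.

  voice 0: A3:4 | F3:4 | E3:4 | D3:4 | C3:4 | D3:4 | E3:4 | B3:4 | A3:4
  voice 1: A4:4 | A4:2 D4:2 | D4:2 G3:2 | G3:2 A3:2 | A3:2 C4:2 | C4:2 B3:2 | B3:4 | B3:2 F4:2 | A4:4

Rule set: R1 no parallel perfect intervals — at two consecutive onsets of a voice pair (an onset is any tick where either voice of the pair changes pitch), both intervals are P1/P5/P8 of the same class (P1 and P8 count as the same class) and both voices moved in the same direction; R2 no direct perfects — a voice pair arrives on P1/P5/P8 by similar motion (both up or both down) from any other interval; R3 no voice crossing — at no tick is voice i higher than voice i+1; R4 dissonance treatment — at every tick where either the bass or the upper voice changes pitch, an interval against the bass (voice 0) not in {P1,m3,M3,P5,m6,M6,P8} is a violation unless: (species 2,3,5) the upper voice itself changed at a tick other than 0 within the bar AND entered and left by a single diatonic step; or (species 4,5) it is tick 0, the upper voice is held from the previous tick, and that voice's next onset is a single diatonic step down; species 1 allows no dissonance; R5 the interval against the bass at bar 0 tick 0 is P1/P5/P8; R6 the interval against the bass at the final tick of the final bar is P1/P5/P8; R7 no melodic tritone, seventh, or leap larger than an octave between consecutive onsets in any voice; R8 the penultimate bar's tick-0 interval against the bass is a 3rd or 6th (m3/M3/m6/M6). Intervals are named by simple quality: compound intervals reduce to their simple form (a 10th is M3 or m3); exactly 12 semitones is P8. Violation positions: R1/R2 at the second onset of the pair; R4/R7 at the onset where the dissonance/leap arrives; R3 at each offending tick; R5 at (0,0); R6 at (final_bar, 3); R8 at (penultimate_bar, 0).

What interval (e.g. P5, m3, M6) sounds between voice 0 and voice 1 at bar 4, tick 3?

P8

voice 0=C3 voice 1=C4 -> P8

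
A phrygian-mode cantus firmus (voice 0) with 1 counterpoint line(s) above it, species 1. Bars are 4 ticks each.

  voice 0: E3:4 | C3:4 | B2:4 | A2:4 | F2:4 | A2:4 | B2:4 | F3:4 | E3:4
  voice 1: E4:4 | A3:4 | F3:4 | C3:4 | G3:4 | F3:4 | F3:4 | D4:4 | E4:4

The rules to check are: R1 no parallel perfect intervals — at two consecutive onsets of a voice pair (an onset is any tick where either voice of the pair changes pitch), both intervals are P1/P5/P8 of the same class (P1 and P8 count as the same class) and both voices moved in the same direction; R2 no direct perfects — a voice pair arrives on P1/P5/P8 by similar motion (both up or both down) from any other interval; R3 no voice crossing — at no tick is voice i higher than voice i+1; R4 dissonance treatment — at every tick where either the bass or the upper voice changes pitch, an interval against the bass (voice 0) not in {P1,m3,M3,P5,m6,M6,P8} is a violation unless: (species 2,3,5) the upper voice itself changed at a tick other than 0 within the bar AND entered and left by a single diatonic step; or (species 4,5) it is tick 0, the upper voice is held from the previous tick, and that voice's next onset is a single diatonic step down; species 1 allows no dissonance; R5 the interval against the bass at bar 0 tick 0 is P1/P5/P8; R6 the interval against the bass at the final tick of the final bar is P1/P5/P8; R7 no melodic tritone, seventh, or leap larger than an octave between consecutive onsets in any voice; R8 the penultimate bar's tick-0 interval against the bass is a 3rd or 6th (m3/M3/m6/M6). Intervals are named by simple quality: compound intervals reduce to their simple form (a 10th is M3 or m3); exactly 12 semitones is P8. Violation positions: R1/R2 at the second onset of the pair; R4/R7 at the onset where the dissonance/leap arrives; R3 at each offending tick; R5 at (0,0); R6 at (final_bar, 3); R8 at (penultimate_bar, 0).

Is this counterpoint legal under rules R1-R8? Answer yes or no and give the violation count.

No (4 violations)

bar 0: v0=E3 v1=E4 (P8)
bar 1: v0=C3 v1=A3 (M6)
bar 2: v0=B2 v1=F3 (TT)
bar 3: v0=A2 v1=C3 (m3)
bar 4: v0=F2 v1=G3 (M2)
bar 5: v0=A2 v1=F3 (m6)
bar 6: v0=B2 v1=F3 (TT)
bar 7: v0=F3 v1=D4 (M6)
bar 8: v0=E3 v1=E4 (P8)
  R4 @ bar2.0: B2/F3 TT untreated
  R4 @ bar4.0: F2/G3 M2 untreated
  R4 @ bar6.0: B2/F3 TT untreated
  R7 @ bar7.0: B2->F3 leap 6st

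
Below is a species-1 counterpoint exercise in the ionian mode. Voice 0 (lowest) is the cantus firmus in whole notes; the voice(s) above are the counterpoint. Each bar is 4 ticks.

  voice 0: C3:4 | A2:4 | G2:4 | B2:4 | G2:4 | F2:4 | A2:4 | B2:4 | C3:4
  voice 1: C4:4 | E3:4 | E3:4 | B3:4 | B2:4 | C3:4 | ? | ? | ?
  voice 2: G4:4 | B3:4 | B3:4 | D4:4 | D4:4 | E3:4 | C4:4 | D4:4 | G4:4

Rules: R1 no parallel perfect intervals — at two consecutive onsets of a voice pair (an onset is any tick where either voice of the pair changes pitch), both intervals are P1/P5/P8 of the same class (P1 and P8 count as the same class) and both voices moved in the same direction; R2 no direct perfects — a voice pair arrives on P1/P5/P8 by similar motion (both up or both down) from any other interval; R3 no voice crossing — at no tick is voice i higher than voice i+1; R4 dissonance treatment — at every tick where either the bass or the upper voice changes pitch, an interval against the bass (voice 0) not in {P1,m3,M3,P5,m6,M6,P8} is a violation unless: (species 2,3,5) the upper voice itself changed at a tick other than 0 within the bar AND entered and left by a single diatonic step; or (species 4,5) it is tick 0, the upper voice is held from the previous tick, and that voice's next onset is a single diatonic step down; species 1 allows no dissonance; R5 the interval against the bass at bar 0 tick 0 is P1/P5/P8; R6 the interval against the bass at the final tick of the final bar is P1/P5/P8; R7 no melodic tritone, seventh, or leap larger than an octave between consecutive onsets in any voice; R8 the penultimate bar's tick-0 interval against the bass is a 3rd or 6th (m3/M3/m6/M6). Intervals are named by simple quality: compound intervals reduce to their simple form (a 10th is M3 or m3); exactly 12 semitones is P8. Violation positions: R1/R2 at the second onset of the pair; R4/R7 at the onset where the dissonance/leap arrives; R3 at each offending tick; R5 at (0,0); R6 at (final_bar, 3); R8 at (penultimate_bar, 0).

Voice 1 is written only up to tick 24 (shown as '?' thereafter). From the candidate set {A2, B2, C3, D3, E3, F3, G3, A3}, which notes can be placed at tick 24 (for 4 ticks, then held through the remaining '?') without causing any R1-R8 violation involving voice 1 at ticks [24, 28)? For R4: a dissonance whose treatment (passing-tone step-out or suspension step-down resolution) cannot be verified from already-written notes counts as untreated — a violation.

{A2, C3}

A2: legal
B2: violates R4
C3: legal
D3: violates R4
E3: violates R1
F3: violates R2
G3: violates R4
A3: violates R2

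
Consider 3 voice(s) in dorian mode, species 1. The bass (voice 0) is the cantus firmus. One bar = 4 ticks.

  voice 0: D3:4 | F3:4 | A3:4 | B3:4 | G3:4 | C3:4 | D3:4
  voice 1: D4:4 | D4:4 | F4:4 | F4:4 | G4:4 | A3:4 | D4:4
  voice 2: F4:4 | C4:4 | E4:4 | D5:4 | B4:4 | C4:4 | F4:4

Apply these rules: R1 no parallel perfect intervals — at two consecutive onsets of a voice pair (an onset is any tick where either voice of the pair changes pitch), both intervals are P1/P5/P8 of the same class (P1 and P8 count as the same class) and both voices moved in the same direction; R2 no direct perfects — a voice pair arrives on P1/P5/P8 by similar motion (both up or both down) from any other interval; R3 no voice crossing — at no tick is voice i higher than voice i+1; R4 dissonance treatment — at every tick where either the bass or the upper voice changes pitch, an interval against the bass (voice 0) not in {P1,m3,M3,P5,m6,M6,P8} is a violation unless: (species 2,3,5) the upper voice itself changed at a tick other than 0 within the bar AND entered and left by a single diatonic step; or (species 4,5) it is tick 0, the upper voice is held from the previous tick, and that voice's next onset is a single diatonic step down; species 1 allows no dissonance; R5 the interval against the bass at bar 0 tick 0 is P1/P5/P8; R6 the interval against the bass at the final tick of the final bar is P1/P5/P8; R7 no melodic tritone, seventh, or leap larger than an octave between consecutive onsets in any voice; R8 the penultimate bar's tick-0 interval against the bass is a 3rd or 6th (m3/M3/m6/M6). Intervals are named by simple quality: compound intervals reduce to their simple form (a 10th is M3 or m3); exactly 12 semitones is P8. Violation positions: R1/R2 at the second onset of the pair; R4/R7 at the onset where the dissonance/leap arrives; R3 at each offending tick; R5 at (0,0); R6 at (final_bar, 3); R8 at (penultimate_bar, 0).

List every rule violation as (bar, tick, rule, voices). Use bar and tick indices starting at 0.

bar 0: v0=D3 v1=D4 v2=F4 downbeat m3
bar 1: v0=F3 v1=D4 v2=C4 downbeat P5
bar 2: v0=A3 v1=F4 v2=E4 downbeat P5
bar 3: v0=B3 v1=F4 v2=D5 downbeat m3
bar 4: v0=G3 v1=G4 v2=B4 downbeat M3
bar 5: v0=C3 v1=A3 v2=C4 downbeat P8
bar 6: v0=D3 v1=D4 v2=F4 downbeat m3
  -> R5 @ bar 0 tick 0 v(0, 2): opens on m3
  -> R3 @ bar 1 tick 0 v(1, 2): D4 above C4
  -> R3 @ bar 1 tick 1 v(1, 2): D4 above C4
  -> R3 @ bar 1 tick 2 v(1, 2): D4 above C4
  -> R3 @ bar 1 tick 3 v(1, 2): D4 above C4
  -> R1 @ bar 2 tick 0 v(0, 2): F3/C4 P5 -> A3/E4 P5 similar
  -> R3 @ bar 2 tick 0 v(1, 2): F4 above E4
  -> R3 @ bar 2 tick 1 v(1, 2): F4 above E4
  -> R3 @ bar 2 tick 2 v(1, 2): F4 above E4
  -> R3 @ bar 2 tick 3 v(1, 2): F4 above E4
  -> R4 @ bar 3 tick 0 v(0, 1): B3/F4 TT untreated
  -> R7 @ bar 3 tick 0 v(2,): E4->D5 leap 10st
  -> R2 @ bar 5 tick 0 v(0, 2): G3/B4 M3 -> C3/C4 P8 similar
  -> R7 @ bar 5 tick 0 v(1,): G4->A3 leap 10st
  -> R7 @ bar 5 tick 0 v(2,): B4->C4 leap 11st
  -> R8 @ bar 5 tick 0 v(0, 2): penult P8 not 3rd/6th
  -> R2 @ bar 6 tick 0 v(0, 1): C3/A3 M6 -> D3/D4 P8 similar
  -> R6 @ bar 6 tick 3 v(0, 2): closes on m3

(0, 0, R5, (0, 2))
(1, 0, R3, (1, 2))
(1, 1, R3, (1, 2))
(1, 2, R3, (1, 2))
(1, 3, R3, (1, 2))
(2, 0, R1, (0, 2))
(2, 0, R3, (1, 2))
(2, 1, R3, (1, 2))
(2, 2, R3, (1, 2))
(2, 3, R3, (1, 2))
(3, 0, R4, (0, 1))
(3, 0, R7, (2,))
(5, 0, R2, (0, 2))
(5, 0, R7, (1,))
(5, 0, R7, (2,))
(5, 0, R8, (0, 2))
(6, 0, R2, (0, 1))
(6, 3, R6, (0, 2))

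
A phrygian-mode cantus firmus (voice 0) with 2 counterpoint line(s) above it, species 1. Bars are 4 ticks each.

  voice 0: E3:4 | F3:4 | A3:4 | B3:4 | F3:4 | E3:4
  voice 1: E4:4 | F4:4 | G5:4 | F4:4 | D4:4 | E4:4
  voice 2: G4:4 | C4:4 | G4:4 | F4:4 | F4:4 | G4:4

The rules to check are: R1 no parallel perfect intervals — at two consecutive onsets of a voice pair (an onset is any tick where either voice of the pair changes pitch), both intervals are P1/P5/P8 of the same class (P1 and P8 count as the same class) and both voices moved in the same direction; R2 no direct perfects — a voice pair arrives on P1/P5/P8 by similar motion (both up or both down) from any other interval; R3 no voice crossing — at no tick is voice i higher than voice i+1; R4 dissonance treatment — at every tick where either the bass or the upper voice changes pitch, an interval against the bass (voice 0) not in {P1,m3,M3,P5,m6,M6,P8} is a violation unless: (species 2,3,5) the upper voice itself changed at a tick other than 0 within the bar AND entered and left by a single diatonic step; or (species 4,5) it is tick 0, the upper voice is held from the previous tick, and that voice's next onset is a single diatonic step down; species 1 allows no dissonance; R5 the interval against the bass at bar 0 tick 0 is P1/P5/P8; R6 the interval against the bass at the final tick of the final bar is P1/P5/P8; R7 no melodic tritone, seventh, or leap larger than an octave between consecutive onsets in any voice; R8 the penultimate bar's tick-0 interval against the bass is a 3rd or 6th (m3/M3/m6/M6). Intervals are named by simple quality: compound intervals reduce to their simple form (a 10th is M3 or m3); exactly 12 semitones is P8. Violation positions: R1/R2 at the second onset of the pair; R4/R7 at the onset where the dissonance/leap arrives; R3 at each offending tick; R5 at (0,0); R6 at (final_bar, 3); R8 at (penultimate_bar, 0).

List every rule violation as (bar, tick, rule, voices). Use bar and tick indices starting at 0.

(0, 0, R5, (0, 2))
(1, 0, R1, (0, 1))
(1, 0, R3, (1, 2))
(1, 1, R3, (1, 2))
(1, 2, R3, (1, 2))
(1, 3, R3, (1, 2))
(2, 0, R2, (1, 2))
(2, 0, R3, (1, 2))
(2, 0, R4, (0, 1))
(2, 0, R4, (0, 2))
(2, 0, R7, (1,))
(2, 1, R3, (1, 2))
(2, 2, R3, (1, 2))
(2, 3, R3, (1, 2))
(3, 0, R1, (1, 2))
(3, 0, R4, (0, 1))
(3, 0, R4, (0, 2))
(3, 0, R7, (1,))
(4, 0, R7, (0,))
(4, 0, R8, (0, 2))
(5, 3, R6, (0, 2))

bar 0: v0=E3 v1=E4 v2=G4 downbeat m3
bar 1: v0=F3 v1=F4 v2=C4 downbeat P5
bar 2: v0=A3 v1=G5 v2=G4 downbeat m7
bar 3: v0=B3 v1=F4 v2=F4 downbeat TT
bar 4: v0=F3 v1=D4 v2=F4 downbeat P8
bar 5: v0=E3 v1=E4 v2=G4 downbeat m3
  -> R5 @ bar 0 tick 0 v(0, 2): opens on m3
  -> R1 @ bar 1 tick 0 v(0, 1): E3/E4 P8 -> F3/F4 P8 similar
  -> R3 @ bar 1 tick 0 v(1, 2): F4 above C4
  -> R3 @ bar 1 tick 1 v(1, 2): F4 above C4
  -> R3 @ bar 1 tick 2 v(1, 2): F4 above C4
  -> R3 @ bar 1 tick 3 v(1, 2): F4 above C4
  -> R2 @ bar 2 tick 0 v(1, 2): F4/C4 P4 -> G5/G4 P8 similar
  -> R3 @ bar 2 tick 0 v(1, 2): G5 above G4
  -> R4 @ bar 2 tick 0 v(0, 1): A3/G5 m7 untreated
  -> R4 @ bar 2 tick 0 v(0, 2): A3/G4 m7 untreated
  -> R7 @ bar 2 tick 0 v(1,): F4->G5 leap 14st
  -> R3 @ bar 2 tick 1 v(1, 2): G5 above G4
  -> R3 @ bar 2 tick 2 v(1, 2): G5 above G4
  -> R3 @ bar 2 tick 3 v(1, 2): G5 above G4
  -> R1 @ bar 3 tick 0 v(1, 2): G5/G4 P8 -> F4/F4 P1 similar
  -> R4 @ bar 3 tick 0 v(0, 1): B3/F4 TT untreated
  -> R4 @ bar 3 tick 0 v(0, 2): B3/F4 TT untreated
  -> R7 @ bar 3 tick 0 v(1,): G5->F4 leap 14st
  -> R7 @ bar 4 tick 0 v(0,): B3->F3 leap 6st
  -> R8 @ bar 4 tick 0 v(0, 2): penult P8 not 3rd/6th
  -> R6 @ bar 5 tick 3 v(0, 2): closes on m3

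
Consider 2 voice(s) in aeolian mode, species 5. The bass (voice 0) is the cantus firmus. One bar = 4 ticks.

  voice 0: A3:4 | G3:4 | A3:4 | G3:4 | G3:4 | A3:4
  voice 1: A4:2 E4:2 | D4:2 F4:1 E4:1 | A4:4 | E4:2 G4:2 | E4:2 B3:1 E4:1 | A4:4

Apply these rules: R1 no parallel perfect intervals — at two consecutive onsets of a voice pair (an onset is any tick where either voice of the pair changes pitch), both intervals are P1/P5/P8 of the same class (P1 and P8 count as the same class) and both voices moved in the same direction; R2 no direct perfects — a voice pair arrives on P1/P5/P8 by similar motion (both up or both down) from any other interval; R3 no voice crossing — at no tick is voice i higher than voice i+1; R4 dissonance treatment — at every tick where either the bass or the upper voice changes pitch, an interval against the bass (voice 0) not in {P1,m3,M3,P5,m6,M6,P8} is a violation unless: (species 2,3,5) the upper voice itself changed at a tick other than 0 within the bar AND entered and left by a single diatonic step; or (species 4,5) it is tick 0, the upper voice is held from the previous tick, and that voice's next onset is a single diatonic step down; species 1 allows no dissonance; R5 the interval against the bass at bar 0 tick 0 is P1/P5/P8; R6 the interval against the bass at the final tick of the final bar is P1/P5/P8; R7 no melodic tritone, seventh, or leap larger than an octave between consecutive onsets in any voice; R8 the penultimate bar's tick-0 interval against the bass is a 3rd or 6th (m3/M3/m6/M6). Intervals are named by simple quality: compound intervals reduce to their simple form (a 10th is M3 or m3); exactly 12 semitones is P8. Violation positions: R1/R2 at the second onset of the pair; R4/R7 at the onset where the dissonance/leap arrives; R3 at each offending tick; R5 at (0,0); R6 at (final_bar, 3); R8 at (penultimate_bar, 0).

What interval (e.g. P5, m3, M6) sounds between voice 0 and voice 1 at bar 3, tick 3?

voice 0=G3 voice 1=G4 -> P8

P8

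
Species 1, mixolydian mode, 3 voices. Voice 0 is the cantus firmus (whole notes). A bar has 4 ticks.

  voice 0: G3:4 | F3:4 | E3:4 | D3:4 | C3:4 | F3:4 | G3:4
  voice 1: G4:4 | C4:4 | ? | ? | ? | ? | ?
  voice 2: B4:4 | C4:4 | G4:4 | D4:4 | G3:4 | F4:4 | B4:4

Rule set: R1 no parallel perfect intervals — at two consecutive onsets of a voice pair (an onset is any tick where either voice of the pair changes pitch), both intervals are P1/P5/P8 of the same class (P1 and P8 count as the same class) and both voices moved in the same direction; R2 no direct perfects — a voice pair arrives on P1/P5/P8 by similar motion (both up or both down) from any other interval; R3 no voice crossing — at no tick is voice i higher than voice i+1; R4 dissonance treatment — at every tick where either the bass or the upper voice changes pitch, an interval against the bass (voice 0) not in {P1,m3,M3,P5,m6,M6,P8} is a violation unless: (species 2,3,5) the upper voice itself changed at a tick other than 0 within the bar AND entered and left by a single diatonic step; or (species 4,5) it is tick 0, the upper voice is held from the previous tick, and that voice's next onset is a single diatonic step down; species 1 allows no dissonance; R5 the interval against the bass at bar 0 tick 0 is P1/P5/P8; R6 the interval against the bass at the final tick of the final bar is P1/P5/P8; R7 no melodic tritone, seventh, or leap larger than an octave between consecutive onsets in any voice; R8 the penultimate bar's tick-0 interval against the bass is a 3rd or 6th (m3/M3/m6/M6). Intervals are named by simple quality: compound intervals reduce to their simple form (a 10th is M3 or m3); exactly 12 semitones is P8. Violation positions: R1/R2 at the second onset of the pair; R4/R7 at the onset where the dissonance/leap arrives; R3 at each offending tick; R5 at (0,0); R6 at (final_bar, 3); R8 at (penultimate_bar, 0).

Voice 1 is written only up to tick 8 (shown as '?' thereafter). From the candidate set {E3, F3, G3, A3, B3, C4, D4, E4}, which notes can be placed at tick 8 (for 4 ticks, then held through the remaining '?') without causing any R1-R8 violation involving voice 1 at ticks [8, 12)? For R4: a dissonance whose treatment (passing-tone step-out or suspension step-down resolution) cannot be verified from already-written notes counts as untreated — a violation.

E3: violates R2
F3: violates R4
G3: legal
A3: violates R4
B3: violates R1
C4: legal
D4: violates R4
E4: legal

{C4, E4, G3}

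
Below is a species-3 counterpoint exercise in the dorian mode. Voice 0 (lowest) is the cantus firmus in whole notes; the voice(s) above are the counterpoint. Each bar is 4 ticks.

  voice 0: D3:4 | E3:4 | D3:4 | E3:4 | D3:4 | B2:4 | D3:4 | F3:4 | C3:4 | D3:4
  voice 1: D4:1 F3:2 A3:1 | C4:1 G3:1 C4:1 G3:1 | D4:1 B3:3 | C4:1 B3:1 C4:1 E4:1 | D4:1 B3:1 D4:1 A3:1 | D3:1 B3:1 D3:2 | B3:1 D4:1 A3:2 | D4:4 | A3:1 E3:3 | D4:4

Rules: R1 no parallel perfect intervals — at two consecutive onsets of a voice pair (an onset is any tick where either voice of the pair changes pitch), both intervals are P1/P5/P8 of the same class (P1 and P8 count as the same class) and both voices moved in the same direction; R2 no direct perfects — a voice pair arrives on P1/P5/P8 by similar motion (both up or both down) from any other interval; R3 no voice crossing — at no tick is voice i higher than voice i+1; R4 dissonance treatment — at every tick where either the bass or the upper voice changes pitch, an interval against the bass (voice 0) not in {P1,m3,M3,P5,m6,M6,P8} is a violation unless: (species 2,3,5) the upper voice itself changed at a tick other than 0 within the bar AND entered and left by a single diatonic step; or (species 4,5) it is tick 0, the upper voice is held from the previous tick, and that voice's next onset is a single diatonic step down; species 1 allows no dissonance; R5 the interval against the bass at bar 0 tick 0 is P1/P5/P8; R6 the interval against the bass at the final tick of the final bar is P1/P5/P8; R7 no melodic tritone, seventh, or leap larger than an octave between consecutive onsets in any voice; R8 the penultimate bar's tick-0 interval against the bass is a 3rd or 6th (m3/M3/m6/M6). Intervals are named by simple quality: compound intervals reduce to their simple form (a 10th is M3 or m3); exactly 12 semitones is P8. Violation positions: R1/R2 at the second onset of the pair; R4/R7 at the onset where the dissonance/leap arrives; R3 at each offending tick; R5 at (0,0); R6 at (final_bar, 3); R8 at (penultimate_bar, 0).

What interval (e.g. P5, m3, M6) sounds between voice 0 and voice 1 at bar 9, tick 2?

P8

voice 0=D3 voice 1=D4 -> P8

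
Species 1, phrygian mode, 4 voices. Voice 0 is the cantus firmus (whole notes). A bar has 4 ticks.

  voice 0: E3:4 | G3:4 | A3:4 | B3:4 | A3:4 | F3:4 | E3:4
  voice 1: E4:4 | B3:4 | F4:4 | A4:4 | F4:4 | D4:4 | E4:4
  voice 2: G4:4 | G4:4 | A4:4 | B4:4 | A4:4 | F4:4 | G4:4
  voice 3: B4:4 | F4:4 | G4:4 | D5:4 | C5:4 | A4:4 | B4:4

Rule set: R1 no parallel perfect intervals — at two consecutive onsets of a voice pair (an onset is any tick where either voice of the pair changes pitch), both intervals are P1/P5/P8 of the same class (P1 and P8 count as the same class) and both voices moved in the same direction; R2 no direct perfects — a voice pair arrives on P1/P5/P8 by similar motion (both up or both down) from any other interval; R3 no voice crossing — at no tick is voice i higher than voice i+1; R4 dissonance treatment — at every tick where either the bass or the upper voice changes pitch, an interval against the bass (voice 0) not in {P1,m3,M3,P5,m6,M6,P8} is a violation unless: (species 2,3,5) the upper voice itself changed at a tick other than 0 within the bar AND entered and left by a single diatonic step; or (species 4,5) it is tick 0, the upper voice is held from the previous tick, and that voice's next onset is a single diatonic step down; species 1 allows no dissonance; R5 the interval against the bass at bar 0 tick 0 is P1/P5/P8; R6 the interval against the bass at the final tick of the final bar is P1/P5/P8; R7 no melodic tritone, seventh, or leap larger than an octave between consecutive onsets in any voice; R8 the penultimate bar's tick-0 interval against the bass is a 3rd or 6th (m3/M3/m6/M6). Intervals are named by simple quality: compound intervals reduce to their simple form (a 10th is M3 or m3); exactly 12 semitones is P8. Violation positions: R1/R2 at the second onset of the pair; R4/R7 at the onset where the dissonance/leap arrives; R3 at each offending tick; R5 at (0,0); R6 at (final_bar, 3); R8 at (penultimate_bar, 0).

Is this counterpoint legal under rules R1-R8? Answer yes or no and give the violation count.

bar 0: v0=E3 v1=E4 v2=G4 v3=B4 (P5)
bar 1: v0=G3 v1=B3 v2=G4 v3=F4 (m7)
bar 2: v0=A3 v1=F4 v2=A4 v3=G4 (m7)
bar 3: v0=B3 v1=A4 v2=B4 v3=D5 (m3)
bar 4: v0=A3 v1=F4 v2=A4 v3=C5 (m3)
bar 5: v0=F3 v1=D4 v2=F4 v3=A4 (M3)
bar 6: v0=E3 v1=E4 v2=G4 v3=B4 (P5)
  R5 @ bar0.0: opens on m3
  R3 @ bar1.0: G4 above F4
  R4 @ bar1.0: G3/F4 m7 untreated
  R7 @ bar1.0: B4->F4 leap 6st
  R3 @ bar1.1: G4 above F4
  R3 @ bar1.2: G4 above F4
  R3 @ bar1.3: G4 above F4
  R1 @ bar2.0: G3/G4 P8 -> A3/A4 P8 similar
  R3 @ bar2.0: A4 above G4
  R4 @ bar2.0: A3/G4 m7 untreated
  R7 @ bar2.0: B3->F4 leap 6st
  R3 @ bar2.1: A4 above G4
  R3 @ bar2.2: A4 above G4
  R3 @ bar2.3: A4 above G4
  R1 @ bar3.0: A3/A4 P8 -> B3/B4 P8 similar
  R4 @ bar3.0: B3/A4 m7 untreated
  R1 @ bar4.0: B3/B4 P8 -> A3/A4 P8 similar
  R2 @ bar4.0: A4/D5 P4 -> F4/C5 P5 similar
  R1 @ bar5.0: A3/A4 P8 -> F3/F4 P8 similar
  R1 @ bar5.0: F4/C5 P5 -> D4/A4 P5 similar
  R8 @ bar5.0: penult P8 not 3rd/6th
  R1 @ bar6.0: D4/A4 P5 -> E4/B4 P5 similar
  R6 @ bar6.3: closes on m3

No (23 violations)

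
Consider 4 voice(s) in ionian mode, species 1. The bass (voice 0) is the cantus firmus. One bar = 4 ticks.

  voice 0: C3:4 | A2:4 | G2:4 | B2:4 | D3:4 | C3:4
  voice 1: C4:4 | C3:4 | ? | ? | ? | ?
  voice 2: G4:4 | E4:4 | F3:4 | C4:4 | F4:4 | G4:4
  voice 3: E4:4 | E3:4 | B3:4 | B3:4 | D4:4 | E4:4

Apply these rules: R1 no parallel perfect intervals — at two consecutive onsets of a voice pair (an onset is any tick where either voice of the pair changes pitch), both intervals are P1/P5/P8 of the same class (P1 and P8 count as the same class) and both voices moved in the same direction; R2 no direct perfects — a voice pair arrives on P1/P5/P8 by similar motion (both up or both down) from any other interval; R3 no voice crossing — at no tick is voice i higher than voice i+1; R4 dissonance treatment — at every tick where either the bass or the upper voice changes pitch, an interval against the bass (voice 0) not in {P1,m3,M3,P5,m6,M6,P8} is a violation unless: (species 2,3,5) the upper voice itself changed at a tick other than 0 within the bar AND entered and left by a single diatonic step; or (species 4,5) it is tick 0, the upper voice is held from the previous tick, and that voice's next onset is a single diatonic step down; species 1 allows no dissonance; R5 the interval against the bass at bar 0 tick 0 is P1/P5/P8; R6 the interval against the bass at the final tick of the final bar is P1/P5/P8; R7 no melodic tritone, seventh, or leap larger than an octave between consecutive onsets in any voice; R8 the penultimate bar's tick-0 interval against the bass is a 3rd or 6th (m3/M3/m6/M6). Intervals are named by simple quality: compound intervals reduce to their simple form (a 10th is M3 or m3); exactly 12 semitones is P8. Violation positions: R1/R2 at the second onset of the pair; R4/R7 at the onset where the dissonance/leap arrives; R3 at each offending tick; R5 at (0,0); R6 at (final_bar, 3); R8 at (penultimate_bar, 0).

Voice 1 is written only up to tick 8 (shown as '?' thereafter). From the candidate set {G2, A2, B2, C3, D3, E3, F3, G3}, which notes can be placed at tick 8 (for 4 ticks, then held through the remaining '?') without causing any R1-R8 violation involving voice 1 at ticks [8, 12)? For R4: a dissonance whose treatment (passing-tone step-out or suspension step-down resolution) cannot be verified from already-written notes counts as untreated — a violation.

G2: violates R2
A2: violates R4
B2: legal
C3: violates R4
D3: legal
E3: violates R2
F3: violates R4
G3: violates R3

{B2, D3}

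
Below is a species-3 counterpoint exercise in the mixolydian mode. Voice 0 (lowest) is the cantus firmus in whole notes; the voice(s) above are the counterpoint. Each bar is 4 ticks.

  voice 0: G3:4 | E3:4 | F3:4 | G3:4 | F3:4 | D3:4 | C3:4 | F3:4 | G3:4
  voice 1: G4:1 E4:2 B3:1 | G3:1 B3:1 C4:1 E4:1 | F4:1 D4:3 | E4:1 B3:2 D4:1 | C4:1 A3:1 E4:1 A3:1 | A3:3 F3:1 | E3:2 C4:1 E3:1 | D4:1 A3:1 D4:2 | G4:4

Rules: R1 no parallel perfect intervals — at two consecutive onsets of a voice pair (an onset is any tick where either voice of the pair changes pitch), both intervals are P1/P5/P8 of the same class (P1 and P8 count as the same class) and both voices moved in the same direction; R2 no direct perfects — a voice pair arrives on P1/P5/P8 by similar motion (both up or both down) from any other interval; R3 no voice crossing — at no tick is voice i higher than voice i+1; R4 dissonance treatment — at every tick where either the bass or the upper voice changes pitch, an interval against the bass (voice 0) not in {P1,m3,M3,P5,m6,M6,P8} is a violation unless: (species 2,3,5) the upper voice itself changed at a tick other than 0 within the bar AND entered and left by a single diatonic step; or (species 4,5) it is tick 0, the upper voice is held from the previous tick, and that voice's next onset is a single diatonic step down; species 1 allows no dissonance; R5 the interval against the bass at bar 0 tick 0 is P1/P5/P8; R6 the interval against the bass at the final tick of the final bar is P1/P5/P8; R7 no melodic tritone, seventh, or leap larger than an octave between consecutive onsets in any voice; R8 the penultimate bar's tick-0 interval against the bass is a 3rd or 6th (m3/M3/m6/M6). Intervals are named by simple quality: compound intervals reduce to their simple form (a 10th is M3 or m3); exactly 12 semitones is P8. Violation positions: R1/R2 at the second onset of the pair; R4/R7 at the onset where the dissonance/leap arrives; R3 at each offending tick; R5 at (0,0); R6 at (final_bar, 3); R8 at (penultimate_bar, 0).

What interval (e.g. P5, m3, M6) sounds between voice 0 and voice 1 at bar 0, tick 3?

voice 0=G3 voice 1=B3 -> M3

M3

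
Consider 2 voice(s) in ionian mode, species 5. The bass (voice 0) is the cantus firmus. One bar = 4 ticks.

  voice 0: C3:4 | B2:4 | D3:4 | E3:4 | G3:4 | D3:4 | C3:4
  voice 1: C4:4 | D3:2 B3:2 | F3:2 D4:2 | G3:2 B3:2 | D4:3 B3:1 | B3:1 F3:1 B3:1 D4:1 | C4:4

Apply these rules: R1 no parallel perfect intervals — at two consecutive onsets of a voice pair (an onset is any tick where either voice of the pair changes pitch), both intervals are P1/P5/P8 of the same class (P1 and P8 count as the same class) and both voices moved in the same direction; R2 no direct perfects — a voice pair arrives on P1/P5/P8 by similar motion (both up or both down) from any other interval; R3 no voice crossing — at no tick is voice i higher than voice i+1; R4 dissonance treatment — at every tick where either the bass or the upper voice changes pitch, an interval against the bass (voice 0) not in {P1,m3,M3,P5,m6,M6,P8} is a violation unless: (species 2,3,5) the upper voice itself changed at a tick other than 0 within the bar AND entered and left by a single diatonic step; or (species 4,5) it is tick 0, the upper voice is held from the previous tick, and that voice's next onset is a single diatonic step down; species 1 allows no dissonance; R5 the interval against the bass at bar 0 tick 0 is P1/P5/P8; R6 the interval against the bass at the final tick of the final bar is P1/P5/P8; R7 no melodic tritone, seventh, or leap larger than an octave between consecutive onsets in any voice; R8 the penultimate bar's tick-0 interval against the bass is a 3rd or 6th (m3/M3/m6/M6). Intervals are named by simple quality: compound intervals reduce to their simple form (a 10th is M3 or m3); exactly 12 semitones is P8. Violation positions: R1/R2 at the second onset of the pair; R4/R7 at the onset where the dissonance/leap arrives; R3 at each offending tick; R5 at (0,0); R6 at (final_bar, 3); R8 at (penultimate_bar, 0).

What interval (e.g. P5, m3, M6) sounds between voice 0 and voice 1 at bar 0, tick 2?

voice 0=C3 voice 1=C4 -> P8

P8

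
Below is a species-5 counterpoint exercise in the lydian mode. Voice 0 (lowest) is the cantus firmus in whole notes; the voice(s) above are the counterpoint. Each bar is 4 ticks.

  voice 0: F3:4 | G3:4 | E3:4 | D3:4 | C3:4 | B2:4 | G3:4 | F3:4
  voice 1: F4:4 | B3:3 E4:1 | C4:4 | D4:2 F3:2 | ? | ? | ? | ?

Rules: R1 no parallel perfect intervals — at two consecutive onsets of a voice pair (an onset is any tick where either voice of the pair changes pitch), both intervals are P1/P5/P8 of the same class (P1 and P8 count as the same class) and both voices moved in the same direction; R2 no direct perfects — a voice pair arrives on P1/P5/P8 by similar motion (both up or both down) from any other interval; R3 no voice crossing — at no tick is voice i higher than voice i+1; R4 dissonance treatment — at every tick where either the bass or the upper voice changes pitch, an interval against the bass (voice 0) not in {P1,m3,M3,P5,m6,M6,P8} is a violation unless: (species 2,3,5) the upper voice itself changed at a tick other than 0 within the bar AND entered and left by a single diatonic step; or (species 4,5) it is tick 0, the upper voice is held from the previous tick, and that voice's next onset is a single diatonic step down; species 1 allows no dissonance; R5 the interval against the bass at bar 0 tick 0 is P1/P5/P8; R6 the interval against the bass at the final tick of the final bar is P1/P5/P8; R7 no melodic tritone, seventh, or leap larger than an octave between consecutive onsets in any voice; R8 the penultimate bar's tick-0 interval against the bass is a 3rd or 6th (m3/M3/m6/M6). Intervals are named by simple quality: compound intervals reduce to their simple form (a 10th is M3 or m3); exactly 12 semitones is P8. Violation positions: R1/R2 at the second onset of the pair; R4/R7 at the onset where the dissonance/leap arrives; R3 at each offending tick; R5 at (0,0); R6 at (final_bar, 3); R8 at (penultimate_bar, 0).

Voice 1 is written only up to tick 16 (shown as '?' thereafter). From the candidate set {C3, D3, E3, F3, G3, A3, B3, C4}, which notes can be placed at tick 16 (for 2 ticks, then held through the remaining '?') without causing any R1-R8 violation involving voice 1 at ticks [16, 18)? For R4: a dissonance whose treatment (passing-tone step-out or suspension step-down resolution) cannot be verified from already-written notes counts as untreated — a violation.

{A3, C4, E3, G3}

C3: violates R2
D3: violates R4
E3: legal
F3: violates R4
G3: legal
A3: legal
B3: violates R4,R7
C4: legal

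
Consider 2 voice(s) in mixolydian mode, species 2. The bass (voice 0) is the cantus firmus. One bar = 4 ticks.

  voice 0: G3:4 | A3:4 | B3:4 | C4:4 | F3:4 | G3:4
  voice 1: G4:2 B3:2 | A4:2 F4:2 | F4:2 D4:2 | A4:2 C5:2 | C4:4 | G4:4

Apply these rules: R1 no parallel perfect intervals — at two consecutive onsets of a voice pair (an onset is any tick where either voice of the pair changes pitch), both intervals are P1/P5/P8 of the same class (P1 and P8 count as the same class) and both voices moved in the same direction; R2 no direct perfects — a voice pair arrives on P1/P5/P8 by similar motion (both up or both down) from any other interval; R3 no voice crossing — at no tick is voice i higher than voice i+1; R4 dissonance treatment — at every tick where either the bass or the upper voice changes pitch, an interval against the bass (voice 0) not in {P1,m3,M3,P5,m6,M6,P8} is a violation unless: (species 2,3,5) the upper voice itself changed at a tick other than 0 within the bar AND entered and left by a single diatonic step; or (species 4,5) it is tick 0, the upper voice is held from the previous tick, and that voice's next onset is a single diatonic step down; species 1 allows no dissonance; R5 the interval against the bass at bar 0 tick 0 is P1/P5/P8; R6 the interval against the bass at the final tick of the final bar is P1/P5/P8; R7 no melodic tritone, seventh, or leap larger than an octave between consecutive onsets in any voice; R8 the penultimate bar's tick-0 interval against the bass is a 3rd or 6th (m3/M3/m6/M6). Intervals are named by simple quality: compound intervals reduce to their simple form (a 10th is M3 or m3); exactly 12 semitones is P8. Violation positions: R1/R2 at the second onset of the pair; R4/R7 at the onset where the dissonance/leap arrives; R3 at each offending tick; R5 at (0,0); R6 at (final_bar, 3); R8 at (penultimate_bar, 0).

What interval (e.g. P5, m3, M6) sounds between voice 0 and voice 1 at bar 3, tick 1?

M6

voice 0=C4 voice 1=A4 -> M6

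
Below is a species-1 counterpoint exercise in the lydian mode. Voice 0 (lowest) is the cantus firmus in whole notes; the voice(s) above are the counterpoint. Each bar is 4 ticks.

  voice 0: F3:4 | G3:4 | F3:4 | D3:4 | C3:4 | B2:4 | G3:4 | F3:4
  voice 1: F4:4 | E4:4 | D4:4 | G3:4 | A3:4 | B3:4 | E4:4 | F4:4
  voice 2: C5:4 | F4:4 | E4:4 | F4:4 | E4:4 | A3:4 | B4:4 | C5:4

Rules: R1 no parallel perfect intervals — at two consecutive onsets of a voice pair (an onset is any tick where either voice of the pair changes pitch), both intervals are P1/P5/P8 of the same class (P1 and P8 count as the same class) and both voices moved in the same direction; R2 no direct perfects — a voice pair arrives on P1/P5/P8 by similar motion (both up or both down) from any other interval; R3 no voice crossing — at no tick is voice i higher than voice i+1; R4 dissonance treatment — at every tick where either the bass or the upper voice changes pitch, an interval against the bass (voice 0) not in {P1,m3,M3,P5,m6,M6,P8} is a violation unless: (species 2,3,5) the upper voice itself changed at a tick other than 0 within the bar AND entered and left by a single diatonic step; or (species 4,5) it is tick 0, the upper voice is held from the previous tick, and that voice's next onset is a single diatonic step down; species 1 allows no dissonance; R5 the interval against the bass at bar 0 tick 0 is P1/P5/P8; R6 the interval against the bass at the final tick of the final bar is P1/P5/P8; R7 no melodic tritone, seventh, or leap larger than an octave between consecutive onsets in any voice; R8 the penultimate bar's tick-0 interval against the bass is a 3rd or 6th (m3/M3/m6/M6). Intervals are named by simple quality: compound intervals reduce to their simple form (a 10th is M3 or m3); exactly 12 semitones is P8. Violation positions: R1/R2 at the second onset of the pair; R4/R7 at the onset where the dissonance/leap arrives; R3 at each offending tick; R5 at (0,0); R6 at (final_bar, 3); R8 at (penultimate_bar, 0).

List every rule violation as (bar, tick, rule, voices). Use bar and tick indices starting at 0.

bar 0: v0=F3 v1=F4 v2=C5 downbeat P5
bar 1: v0=G3 v1=E4 v2=F4 downbeat m7
bar 2: v0=F3 v1=D4 v2=E4 downbeat M7
bar 3: v0=D3 v1=G3 v2=F4 downbeat m3
bar 4: v0=C3 v1=A3 v2=E4 downbeat M3
bar 5: v0=B2 v1=B3 v2=A3 downbeat m7
bar 6: v0=G3 v1=E4 v2=B4 downbeat M3
bar 7: v0=F3 v1=F4 v2=C5 downbeat P5
  -> R4 @ bar 1 tick 0 v(0, 2): G3/F4 m7 untreated
  -> R4 @ bar 2 tick 0 v(0, 2): F3/E4 M7 untreated
  -> R4 @ bar 3 tick 0 v(0, 1): D3/G3 P4 untreated
  -> R3 @ bar 5 tick 0 v(1, 2): B3 above A3
  -> R4 @ bar 5 tick 0 v(0, 2): B2/A3 m7 untreated
  -> R3 @ bar 5 tick 1 v(1, 2): B3 above A3
  -> R3 @ bar 5 tick 2 v(1, 2): B3 above A3
  -> R3 @ bar 5 tick 3 v(1, 2): B3 above A3
  -> R2 @ bar 6 tick 0 v(1, 2): B3/A3 M2 -> E4/B4 P5 similar
  -> R7 @ bar 6 tick 0 v(2,): A3->B4 leap 14st
  -> R1 @ bar 7 tick 0 v(1, 2): E4/B4 P5 -> F4/C5 P5 similar

(1, 0, R4, (0, 2))
(2, 0, R4, (0, 2))
(3, 0, R4, (0, 1))
(5, 0, R3, (1, 2))
(5, 0, R4, (0, 2))
(5, 1, R3, (1, 2))
(5, 2, R3, (1, 2))
(5, 3, R3, (1, 2))
(6, 0, R2, (1, 2))
(6, 0, R7, (2,))
(7, 0, R1, (1, 2))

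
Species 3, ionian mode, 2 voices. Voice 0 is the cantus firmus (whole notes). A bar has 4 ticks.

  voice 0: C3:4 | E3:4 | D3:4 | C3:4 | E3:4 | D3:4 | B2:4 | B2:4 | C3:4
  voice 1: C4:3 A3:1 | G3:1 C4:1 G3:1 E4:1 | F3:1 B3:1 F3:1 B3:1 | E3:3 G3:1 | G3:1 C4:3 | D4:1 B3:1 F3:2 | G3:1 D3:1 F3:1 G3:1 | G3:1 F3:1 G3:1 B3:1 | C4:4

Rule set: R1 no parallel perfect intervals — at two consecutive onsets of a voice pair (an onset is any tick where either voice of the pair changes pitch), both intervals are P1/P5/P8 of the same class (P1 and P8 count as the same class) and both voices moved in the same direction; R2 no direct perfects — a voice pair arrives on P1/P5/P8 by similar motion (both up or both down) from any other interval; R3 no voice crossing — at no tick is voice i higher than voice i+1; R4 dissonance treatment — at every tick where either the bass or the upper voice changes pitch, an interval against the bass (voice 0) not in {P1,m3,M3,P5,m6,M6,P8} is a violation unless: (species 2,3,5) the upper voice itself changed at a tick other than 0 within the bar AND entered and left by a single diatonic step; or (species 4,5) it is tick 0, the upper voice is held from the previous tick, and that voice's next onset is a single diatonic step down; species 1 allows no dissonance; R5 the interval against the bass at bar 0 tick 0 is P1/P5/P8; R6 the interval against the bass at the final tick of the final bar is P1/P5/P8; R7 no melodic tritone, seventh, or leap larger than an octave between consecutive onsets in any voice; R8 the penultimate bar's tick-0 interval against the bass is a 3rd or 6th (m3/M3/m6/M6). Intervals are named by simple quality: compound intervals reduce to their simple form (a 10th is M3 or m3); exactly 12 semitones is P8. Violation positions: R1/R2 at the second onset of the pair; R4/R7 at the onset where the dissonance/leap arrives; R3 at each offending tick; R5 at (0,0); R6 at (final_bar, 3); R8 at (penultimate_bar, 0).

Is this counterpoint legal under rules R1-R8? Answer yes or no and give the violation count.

bar 0: v0=C3 v1=C4 (P8)
bar 1: v0=E3 v1=G3 (m3)
bar 2: v0=D3 v1=F3 (m3)
bar 3: v0=C3 v1=E3 (M3)
bar 4: v0=E3 v1=G3 (m3)
bar 5: v0=D3 v1=D4 (P8)
bar 6: v0=B2 v1=G3 (m6)
bar 7: v0=B2 v1=G3 (m6)
bar 8: v0=C3 v1=C4 (P8)
  R7 @ bar2.0: E4->F3 leap 11st
  R7 @ bar2.1: F3->B3 leap 6st
  R7 @ bar2.2: B3->F3 leap 6st
  R7 @ bar2.3: F3->B3 leap 6st
  R7 @ bar5.2: B3->F3 leap 6st
  R4 @ bar6.2: B2/F3 TT untreated
  R1 @ bar8.0: B2/B3 P8 -> C3/C4 P8 similar

No (7 violations)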